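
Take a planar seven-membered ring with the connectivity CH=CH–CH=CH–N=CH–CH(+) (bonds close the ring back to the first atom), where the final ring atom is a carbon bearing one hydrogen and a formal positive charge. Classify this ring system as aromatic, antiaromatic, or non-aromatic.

All ring atoms are sp² and supply a p orbital to the ring (the double-bond atoms are sp², each contributing one p electron; each sp² =N– keeps its lone pair in-plane and puts one electron into the π system; the carbocation has an empty p orbital); the conjugation is uninterrupted.
Adding the contributions, 3 × 2 = 6 from the double-bond units + 0 from the CH(+) atom = 6.
With 6 π electrons (n = 1), the Hückel 4n+2 condition holds.

Aromatic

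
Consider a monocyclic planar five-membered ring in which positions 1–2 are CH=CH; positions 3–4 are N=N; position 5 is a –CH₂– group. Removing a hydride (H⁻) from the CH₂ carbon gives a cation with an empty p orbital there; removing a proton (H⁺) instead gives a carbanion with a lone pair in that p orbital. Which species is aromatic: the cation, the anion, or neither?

In either ion the ring is fully conjugated: every atom, including the new sp² carbon, supplies a p orbital.
Cation: 2 × 2 + 0 = 4 π electrons → 4(1), antiaromatic.
Anion: 2 × 2 + 2 = 6 π electrons → 4(1)+2, aromatic.

The anion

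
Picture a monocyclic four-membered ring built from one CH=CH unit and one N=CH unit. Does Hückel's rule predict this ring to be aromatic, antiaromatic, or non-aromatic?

Antiaromatic

Every ring atom contributes a p orbital perpendicular to the ring (each doubly-bonded ring atom is sp² with one p-orbital electron; the doubly-bonded nitrogens are pyridine-type — their lone pairs lie in the ring plane, leaving one electron in the p orbital), so the π system is cyclic and fully conjugated.
Tallying contributions gives 2 × 2 = 4 from the 2 double-bond units.
4 is a 4n count (n = 1), so the planar conjugated ring is antiaromatic.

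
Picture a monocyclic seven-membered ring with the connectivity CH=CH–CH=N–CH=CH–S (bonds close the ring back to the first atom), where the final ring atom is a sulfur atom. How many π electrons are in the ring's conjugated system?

8

The p orbitals form a continuous loop: each doubly-bonded ring atom is sp² with one p-orbital electron; each sp² =N– keeps its lone pair in-plane and puts one electron into the π system; the sulfur donates one lone pair from its p orbital. The ring is fully conjugated.
Adding the contributions, 3 × 2 = 6 from the double-bond units + 2 from the S atom = 8.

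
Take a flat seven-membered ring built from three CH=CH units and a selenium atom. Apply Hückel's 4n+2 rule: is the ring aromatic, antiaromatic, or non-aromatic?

Antiaromatic

The p orbitals form a continuous loop: the double-bond atoms are sp², each contributing one p electron; the selenium donates one lone pair from its p orbital. The ring is fully conjugated.
π-electron count: 3 × 2 = 6 from the double-bond units + 2 from the Se atom = 8.
A 4n π count (8, n = 2) in a planar conjugated ring means antiaromatic.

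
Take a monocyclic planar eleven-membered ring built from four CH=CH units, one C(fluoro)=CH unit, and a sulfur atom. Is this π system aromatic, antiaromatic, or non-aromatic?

Antiaromatic

The p orbitals form a continuous loop: each doubly-bonded ring atom is sp² with one p-orbital electron; the sulfur donates one lone pair from its p orbital. The ring is fully conjugated.
Tallying contributions gives 5 × 2 = 10 from the double-bond units + 2 from the S atom = 12.
A 4n π count (12, n = 3) in a planar conjugated ring means antiaromatic.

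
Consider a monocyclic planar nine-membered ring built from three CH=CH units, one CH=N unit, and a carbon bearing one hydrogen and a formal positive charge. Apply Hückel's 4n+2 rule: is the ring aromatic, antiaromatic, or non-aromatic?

All ring atoms are sp² and supply a p orbital to the ring (every atom in a ring double bond is sp² and brings one electron to the p orbital; each sp² =N– keeps its lone pair in-plane and puts one electron into the π system; the carbocation has an empty p orbital); the conjugation is uninterrupted.
π-electron count: 4 × 2 = 8 from the double-bond units + 0 from the CH(+) atom = 8.
8 = 4(2); a planar, fully conjugated 4n system is antiaromatic.

Antiaromatic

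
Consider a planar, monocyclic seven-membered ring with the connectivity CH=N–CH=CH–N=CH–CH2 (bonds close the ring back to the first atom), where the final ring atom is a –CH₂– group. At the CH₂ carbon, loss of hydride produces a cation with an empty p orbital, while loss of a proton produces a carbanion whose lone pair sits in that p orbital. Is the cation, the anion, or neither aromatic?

The cation

In both ions every ring atom is sp² and contributes a p orbital, so both rings are fully conjugated.
Cation: 3 × 2 + 0 = 6 π electrons → 4(1)+2, aromatic.
Anion: 3 × 2 + 2 = 8 π electrons → 4(2), antiaromatic.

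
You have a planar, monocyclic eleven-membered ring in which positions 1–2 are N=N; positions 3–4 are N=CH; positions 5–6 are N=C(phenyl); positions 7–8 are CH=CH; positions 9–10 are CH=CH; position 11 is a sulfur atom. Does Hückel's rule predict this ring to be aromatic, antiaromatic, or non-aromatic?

Antiaromatic

Every ring atom contributes a p orbital perpendicular to the ring (the double-bond atoms are sp², each contributing one p electron; each sp² =N– keeps its lone pair in-plane and puts one electron into the π system; the sulfur donates one lone pair from its p orbital), so the π system is cyclic and fully conjugated.
Adding the contributions, 5 × 2 = 10 from the double-bond units + 2 from the S atom = 12.
A 4n π count (12, n = 3) in a planar conjugated ring means antiaromatic.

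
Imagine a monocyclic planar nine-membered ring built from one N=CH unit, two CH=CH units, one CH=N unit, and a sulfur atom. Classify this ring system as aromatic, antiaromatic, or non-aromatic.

All ring atoms are sp² and supply a p orbital to the ring (every atom in a ring double bond is sp² and brings one electron to the p orbital; each =N– nitrogen is pyridine-type (lone pair in the sp² plane, one electron in the p orbital); the sulfur donates one lone pair from its p orbital); the conjugation is uninterrupted.
π-electron count: 4 × 2 = 8 from the double-bond units + 2 from the S atom = 10.
With 10 π electrons (n = 2), the Hückel 4n+2 condition holds.

Aromatic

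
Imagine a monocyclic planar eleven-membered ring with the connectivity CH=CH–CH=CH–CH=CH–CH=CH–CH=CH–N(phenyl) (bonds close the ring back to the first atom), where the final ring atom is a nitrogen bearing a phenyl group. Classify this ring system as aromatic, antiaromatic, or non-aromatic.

Every ring atom contributes a p orbital perpendicular to the ring (every atom in a ring double bond is sp² and brings one electron to the p orbital; the pyrrole-type nitrogen donates its lone pair from the p orbital), so the π system is cyclic and fully conjugated.
Tallying contributions gives 5 × 2 = 10 from the double-bond units + 2 from the N(phenyl) atom = 12.
12 = 4(3); a planar, fully conjugated 4n system is antiaromatic.

Antiaromatic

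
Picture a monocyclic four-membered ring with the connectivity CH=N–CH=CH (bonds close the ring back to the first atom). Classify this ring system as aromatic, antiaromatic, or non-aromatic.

Antiaromatic

Check conjugation: each doubly-bonded ring atom is sp² with one p-orbital electron; each sp² =N– keeps its lone pair in-plane and puts one electron into the π system — every position has a p orbital, so the cyclic π system is continuous.
Tallying contributions gives 2 × 2 = 4 from the 2 double-bond units.
4 = 4(1); a planar, fully conjugated 4n system is antiaromatic.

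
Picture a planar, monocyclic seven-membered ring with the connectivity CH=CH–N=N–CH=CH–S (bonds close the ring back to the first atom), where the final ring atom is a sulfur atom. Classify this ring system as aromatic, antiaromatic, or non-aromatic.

The p orbitals form a continuous loop: the double-bond atoms are sp², each contributing one p electron; each =N– nitrogen is pyridine-type (lone pair in the sp² plane, one electron in the p orbital); the sulfur donates one lone pair from its p orbital. The ring is fully conjugated.
Adding the contributions, 3 × 2 = 6 from the double-bond units + 2 from the S atom = 8.
With 8 = 4·2 π electrons, Hückel's rule classifies the planar ring as antiaromatic.

Antiaromatic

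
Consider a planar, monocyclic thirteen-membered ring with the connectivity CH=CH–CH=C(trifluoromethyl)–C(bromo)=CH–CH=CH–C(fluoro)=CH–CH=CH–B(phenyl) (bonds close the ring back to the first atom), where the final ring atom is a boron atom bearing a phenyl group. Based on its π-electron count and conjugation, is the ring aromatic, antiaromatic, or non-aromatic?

Check conjugation: every atom in a ring double bond is sp² and brings one electron to the p orbital; the boron has an empty p orbital — every position has a p orbital, so the cyclic π system is continuous.
Tallying contributions gives 6 × 2 = 12 from the double-bond units + 0 from the B(phenyl) atom = 12.
A 4n π count (12, n = 3) in a planar conjugated ring means antiaromatic.

Antiaromatic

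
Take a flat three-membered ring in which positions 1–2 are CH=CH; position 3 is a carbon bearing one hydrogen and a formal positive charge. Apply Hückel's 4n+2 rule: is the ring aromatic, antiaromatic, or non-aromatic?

Aromatic

The p orbitals form a continuous loop: the double-bond atoms are sp², each contributing one p electron; the carbocation has an empty p orbital. The ring is fully conjugated.
Adding the contributions, 1 × 2 = 2 from the double-bond unit + 0 from the CH(+) atom = 2.
With 2 π electrons (n = 0), the Hückel 4n+2 condition holds.
(This ring is the cyclopropenyl cation.)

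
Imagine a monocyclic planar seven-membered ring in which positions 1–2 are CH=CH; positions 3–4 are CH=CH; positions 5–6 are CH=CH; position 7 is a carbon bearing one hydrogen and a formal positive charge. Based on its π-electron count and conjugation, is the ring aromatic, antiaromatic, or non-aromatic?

Check conjugation: every atom in a ring double bond is sp² and brings one electron to the p orbital; the carbocation has an empty p orbital — every position has a p orbital, so the cyclic π system is continuous.
Adding the contributions, 3 × 2 = 6 from the double-bond units + 0 from the CH(+) atom = 6.
Since 6 = 4·1 + 2, the ring meets the 4n+2 criterion.
This is the tropylium cation.

Aromatic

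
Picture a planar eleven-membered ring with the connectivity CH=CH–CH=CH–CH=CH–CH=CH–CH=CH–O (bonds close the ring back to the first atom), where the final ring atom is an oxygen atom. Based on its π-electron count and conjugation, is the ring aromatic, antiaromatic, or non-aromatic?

Antiaromatic

Every ring atom contributes a p orbital perpendicular to the ring (each doubly-bonded ring atom is sp² with one p-orbital electron; the oxygen donates one lone pair from its p orbital), so the π system is cyclic and fully conjugated.
Adding the contributions, 5 × 2 = 10 from the double-bond units + 2 from the O atom = 12.
With 12 = 4·3 π electrons, Hückel's rule classifies the planar ring as antiaromatic.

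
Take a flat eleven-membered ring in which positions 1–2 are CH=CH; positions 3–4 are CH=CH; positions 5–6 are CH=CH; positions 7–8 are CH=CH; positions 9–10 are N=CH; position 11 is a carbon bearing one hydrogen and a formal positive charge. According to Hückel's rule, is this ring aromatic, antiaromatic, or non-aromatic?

Aromatic

Every ring atom contributes a p orbital perpendicular to the ring (every atom in a ring double bond is sp² and brings one electron to the p orbital; each =N– nitrogen is pyridine-type (lone pair in the sp² plane, one electron in the p orbital); the carbocation has an empty p orbital), so the π system is cyclic and fully conjugated.
Adding the contributions, 5 × 2 = 10 from the double-bond units + 0 from the CH(+) atom = 10.
Since 10 = 4·2 + 2, the ring meets the 4n+2 criterion.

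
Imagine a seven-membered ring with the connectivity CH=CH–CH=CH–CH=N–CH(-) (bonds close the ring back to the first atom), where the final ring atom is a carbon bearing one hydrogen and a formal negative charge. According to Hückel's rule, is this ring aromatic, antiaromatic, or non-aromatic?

Antiaromatic

All ring atoms are sp² and supply a p orbital to the ring (the double-bond atoms are sp², each contributing one p electron; each =N– nitrogen is pyridine-type (lone pair in the sp² plane, one electron in the p orbital); the carbanion's lone pair occupies the p orbital); the conjugation is uninterrupted.
π-electron count: 3 × 2 = 6 from the double-bond units + 2 from the CH(-) atom = 8.
8 = 4(2); a planar, fully conjugated 4n system is antiaromatic.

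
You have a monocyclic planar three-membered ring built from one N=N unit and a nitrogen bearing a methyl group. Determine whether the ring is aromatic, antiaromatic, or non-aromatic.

All ring atoms are sp² and supply a p orbital to the ring (each doubly-bonded ring atom is sp² with one p-orbital electron; the doubly-bonded nitrogens are pyridine-type — their lone pairs lie in the ring plane, leaving one electron in the p orbital; the pyrrole-type nitrogen donates its lone pair from the p orbital); the conjugation is uninterrupted.
Counting π electrons: 1 × 2 = 2 from the double-bond unit + 2 from the N(methyl) atom = 4.
4 is a 4n count (n = 1), so the planar conjugated ring is antiaromatic.

Antiaromatic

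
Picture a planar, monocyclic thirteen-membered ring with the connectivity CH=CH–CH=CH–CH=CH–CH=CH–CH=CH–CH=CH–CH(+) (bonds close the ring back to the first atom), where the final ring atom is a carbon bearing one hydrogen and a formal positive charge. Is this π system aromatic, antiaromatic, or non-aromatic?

Antiaromatic

Check conjugation: every atom in a ring double bond is sp² and brings one electron to the p orbital; the carbocation has an empty p orbital — every position has a p orbital, so the cyclic π system is continuous.
π-electron count: 6 × 2 = 12 from the double-bond units + 0 from the CH(+) atom = 12.
With 12 = 4·3 π electrons, Hückel's rule classifies the planar ring as antiaromatic.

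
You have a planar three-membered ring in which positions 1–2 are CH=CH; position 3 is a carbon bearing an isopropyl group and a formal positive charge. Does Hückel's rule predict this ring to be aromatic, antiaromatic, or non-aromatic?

Every ring atom contributes a p orbital perpendicular to the ring (the double-bond atoms are sp², each contributing one p electron; the carbocation has an empty p orbital), so the π system is cyclic and fully conjugated.
Tallying contributions gives 1 × 2 = 2 from the double-bond unit + 0 from the C(isopropyl)(+) atom = 2.
Since 2 = 4·0 + 2, the ring meets the 4n+2 criterion.

Aromatic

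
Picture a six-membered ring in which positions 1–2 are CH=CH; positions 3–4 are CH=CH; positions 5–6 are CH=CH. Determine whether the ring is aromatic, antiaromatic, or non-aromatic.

Aromatic

The p orbitals form a continuous loop: the double-bond atoms are sp², each contributing one p electron. The ring is fully conjugated.
Counting π electrons: 3 × 2 = 6 from the 3 double-bond units.
Since 6 = 4·1 + 2, the ring meets the 4n+2 criterion.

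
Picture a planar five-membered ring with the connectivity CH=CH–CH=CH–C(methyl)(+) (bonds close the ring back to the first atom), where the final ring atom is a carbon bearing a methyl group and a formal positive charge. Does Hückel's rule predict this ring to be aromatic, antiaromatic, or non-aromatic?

All ring atoms are sp² and supply a p orbital to the ring (every atom in a ring double bond is sp² and brings one electron to the p orbital; the carbocation has an empty p orbital); the conjugation is uninterrupted.
Counting π electrons: 2 × 2 = 4 from the double-bond units + 0 from the C(methyl)(+) atom = 4.
4 is a 4n count (n = 1), so the planar conjugated ring is antiaromatic.

Antiaromatic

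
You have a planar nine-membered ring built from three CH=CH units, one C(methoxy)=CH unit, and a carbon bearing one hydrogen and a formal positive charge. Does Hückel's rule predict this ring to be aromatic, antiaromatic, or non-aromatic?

Antiaromatic

Every ring atom contributes a p orbital perpendicular to the ring (the double-bond atoms are sp², each contributing one p electron; the carbocation has an empty p orbital), so the π system is cyclic and fully conjugated.
π-electron count: 4 × 2 = 8 from the double-bond units + 0 from the CH(+) atom = 8.
8 = 4(2); a planar, fully conjugated 4n system is antiaromatic.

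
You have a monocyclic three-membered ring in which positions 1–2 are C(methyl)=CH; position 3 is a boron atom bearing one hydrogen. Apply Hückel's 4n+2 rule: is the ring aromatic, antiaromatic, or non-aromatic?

Aromatic

All ring atoms are sp² and supply a p orbital to the ring (the double-bond atoms are sp², each contributing one p electron; the boron has an empty p orbital); the conjugation is uninterrupted.
Adding the contributions, 1 × 2 = 2 from the double-bond unit + 0 from the BH atom = 2.
With 2 π electrons (n = 0), the Hückel 4n+2 condition holds.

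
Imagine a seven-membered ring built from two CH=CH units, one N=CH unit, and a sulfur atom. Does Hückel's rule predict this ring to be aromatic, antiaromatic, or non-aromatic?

Antiaromatic

Every ring atom contributes a p orbital perpendicular to the ring (every atom in a ring double bond is sp² and brings one electron to the p orbital; the doubly-bonded nitrogens are pyridine-type — their lone pairs lie in the ring plane, leaving one electron in the p orbital; the sulfur donates one lone pair from its p orbital), so the π system is cyclic and fully conjugated.
Tallying contributions gives 3 × 2 = 6 from the double-bond units + 2 from the S atom = 8.
8 is a 4n count (n = 2), so the planar conjugated ring is antiaromatic.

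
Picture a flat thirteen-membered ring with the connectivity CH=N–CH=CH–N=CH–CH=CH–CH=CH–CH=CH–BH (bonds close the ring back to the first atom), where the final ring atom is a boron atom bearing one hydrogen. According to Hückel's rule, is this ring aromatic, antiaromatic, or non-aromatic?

All ring atoms are sp² and supply a p orbital to the ring (every atom in a ring double bond is sp² and brings one electron to the p orbital; each sp² =N– keeps its lone pair in-plane and puts one electron into the π system; the boron has an empty p orbital); the conjugation is uninterrupted.
π-electron count: 6 × 2 = 12 from the double-bond units + 0 from the BH atom = 12.
A 4n π count (12, n = 3) in a planar conjugated ring means antiaromatic.

Antiaromatic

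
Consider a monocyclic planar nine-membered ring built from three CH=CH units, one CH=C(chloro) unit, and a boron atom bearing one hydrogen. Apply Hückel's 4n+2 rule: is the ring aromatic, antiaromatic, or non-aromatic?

The p orbitals form a continuous loop: each doubly-bonded ring atom is sp² with one p-orbital electron; the boron has an empty p orbital. The ring is fully conjugated.
Counting π electrons: 4 × 2 = 8 from the double-bond units + 0 from the BH atom = 8.
8 = 4(2); a planar, fully conjugated 4n system is antiaromatic.

Antiaromatic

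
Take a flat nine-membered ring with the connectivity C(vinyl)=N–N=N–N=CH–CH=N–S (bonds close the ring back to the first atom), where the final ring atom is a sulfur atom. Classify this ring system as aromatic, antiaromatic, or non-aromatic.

Aromatic

Check conjugation: each doubly-bonded ring atom is sp² with one p-orbital electron; each sp² =N– keeps its lone pair in-plane and puts one electron into the π system; the sulfur donates one lone pair from its p orbital — every position has a p orbital, so the cyclic π system is continuous.
Tallying contributions gives 4 × 2 = 8 from the double-bond units + 2 from the S atom = 10.
10 = 4(2) + 2, which satisfies Hückel's 4n+2 rule.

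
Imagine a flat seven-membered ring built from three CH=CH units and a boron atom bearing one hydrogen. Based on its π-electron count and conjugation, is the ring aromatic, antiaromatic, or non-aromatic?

All ring atoms are sp² and supply a p orbital to the ring (each doubly-bonded ring atom is sp² with one p-orbital electron; the boron has an empty p orbital); the conjugation is uninterrupted.
Counting π electrons: 3 × 2 = 6 from the double-bond units + 0 from the BH atom = 6.
Since 6 = 4·1 + 2, the ring meets the 4n+2 criterion.

Aromatic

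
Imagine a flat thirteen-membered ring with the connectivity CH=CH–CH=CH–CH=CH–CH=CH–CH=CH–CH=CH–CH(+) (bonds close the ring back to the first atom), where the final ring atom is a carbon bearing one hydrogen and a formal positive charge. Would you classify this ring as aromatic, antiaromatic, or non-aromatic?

The p orbitals form a continuous loop: the double-bond atoms are sp², each contributing one p electron; the carbocation has an empty p orbital. The ring is fully conjugated.
Tallying contributions gives 6 × 2 = 12 from the double-bond units + 0 from the CH(+) atom = 12.
A 4n π count (12, n = 3) in a planar conjugated ring means antiaromatic.

Antiaromatic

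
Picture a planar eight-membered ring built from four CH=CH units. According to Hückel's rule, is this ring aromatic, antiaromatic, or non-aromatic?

Antiaromatic

Check conjugation: the double-bond atoms are sp², each contributing one p electron — every position has a p orbital, so the cyclic π system is continuous.
Counting π electrons: 4 × 2 = 8 from the 4 double-bond units.
8 is a 4n count (n = 2), so the planar conjugated ring is antiaromatic.
(The species described is cyclooctatetraene.)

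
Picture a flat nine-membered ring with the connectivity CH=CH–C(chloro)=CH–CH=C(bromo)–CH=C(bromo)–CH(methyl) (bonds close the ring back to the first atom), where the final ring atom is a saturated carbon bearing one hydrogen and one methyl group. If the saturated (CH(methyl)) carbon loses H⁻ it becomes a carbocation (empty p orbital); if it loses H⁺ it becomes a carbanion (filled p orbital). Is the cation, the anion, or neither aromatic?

Both ions have a continuous loop of p orbitals — each ring atom is sp².
Cation: 4 × 2 + 0 = 8 π electrons → 4(2), antiaromatic.
Anion: 4 × 2 + 2 = 10 π electrons → 4(2)+2, aromatic.

The anion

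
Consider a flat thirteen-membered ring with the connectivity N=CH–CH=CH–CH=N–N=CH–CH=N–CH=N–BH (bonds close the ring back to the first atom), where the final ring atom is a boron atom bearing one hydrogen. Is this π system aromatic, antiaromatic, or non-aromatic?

Antiaromatic

All ring atoms are sp² and supply a p orbital to the ring (the double-bond atoms are sp², each contributing one p electron; each sp² =N– keeps its lone pair in-plane and puts one electron into the π system; the boron has an empty p orbital); the conjugation is uninterrupted.
Counting π electrons: 6 × 2 = 12 from the double-bond units + 0 from the BH atom = 12.
12 = 4(3); a planar, fully conjugated 4n system is antiaromatic.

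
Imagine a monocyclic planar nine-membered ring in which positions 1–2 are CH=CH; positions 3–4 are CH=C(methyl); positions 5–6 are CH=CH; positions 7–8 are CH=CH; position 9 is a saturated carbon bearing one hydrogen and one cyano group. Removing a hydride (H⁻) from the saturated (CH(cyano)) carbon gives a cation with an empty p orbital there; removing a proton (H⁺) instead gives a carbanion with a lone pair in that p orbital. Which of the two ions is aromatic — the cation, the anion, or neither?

In either ion the ring is fully conjugated: every atom, including the new sp² carbon, supplies a p orbital.
Cation: 4 × 2 + 0 = 8 π electrons → 4(2), antiaromatic.
Anion: 4 × 2 + 2 = 10 π electrons → 4(2)+2, aromatic.

The anion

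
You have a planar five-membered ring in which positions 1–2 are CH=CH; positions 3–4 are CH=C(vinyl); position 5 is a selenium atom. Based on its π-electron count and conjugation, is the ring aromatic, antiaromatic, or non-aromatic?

Aromatic

Every ring atom contributes a p orbital perpendicular to the ring (each doubly-bonded ring atom is sp² with one p-orbital electron; the selenium donates one lone pair from its p orbital), so the π system is cyclic and fully conjugated.
Counting π electrons: 2 × 2 = 4 from the double-bond units + 2 from the Se atom = 6.
Since 6 = 4·1 + 2, the ring meets the 4n+2 criterion.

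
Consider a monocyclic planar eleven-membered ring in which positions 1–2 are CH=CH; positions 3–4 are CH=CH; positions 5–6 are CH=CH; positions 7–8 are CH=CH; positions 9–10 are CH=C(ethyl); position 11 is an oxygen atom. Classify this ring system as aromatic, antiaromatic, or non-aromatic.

Antiaromatic

Check conjugation: every atom in a ring double bond is sp² and brings one electron to the p orbital; the oxygen donates one lone pair from its p orbital — every position has a p orbital, so the cyclic π system is continuous.
π-electron count: 5 × 2 = 10 from the double-bond units + 2 from the O atom = 12.
12 is a 4n count (n = 3), so the planar conjugated ring is antiaromatic.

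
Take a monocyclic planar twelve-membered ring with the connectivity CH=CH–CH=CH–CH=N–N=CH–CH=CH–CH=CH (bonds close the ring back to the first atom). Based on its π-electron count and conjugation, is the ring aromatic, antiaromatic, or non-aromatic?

Antiaromatic

Check conjugation: each doubly-bonded ring atom is sp² with one p-orbital electron; the doubly-bonded nitrogens are pyridine-type — their lone pairs lie in the ring plane, leaving one electron in the p orbital — every position has a p orbital, so the cyclic π system is continuous.
Tallying contributions gives 6 × 2 = 12 from the 6 double-bond units.
12 is a 4n count (n = 3), so the planar conjugated ring is antiaromatic.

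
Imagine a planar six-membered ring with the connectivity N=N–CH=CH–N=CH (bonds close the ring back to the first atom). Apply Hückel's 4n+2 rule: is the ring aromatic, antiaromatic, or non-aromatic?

Aromatic

Every ring atom contributes a p orbital perpendicular to the ring (each doubly-bonded ring atom is sp² with one p-orbital electron; each sp² =N– keeps its lone pair in-plane and puts one electron into the π system), so the π system is cyclic and fully conjugated.
Tallying contributions gives 3 × 2 = 6 from the 3 double-bond units.
Since 6 = 4·1 + 2, the ring meets the 4n+2 criterion.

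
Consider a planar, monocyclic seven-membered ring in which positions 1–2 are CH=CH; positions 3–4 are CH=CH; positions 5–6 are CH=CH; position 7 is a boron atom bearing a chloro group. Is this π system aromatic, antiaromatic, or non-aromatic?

Check conjugation: the double-bond atoms are sp², each contributing one p electron; the boron has an empty p orbital — every position has a p orbital, so the cyclic π system is continuous.
π-electron count: 3 × 2 = 6 from the double-bond units + 0 from the B(chloro) atom = 6.
6 = 4(1) + 2, which satisfies Hückel's 4n+2 rule.

Aromatic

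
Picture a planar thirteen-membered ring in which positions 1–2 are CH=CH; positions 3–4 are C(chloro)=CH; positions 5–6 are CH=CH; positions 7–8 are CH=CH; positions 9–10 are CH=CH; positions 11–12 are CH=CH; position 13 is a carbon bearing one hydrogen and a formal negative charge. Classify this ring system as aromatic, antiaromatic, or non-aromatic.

Aromatic

Every ring atom contributes a p orbital perpendicular to the ring (the double-bond atoms are sp², each contributing one p electron; the carbanion's lone pair occupies the p orbital), so the π system is cyclic and fully conjugated.
π-electron count: 6 × 2 = 12 from the double-bond units + 2 from the CH(-) atom = 14.
That gives a 4n+2 count (14, n = 3).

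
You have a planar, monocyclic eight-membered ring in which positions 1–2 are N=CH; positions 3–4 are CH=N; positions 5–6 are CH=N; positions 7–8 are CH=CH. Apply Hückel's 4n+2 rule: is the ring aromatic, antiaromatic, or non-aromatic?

Every ring atom contributes a p orbital perpendicular to the ring (each doubly-bonded ring atom is sp² with one p-orbital electron; each sp² =N– keeps its lone pair in-plane and puts one electron into the π system), so the π system is cyclic and fully conjugated.
Counting π electrons: 4 × 2 = 8 from the 4 double-bond units.
8 is a 4n count (n = 2), so the planar conjugated ring is antiaromatic.

Antiaromatic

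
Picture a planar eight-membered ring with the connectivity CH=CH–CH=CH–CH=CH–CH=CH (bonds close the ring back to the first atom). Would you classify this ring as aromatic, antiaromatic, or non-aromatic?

The p orbitals form a continuous loop: the double-bond atoms are sp², each contributing one p electron. The ring is fully conjugated.
Counting π electrons: 4 × 2 = 8 from the 4 double-bond units.
8 is a 4n count (n = 2), so the planar conjugated ring is antiaromatic.
(The species described is cyclooctatetraene.)

Antiaromatic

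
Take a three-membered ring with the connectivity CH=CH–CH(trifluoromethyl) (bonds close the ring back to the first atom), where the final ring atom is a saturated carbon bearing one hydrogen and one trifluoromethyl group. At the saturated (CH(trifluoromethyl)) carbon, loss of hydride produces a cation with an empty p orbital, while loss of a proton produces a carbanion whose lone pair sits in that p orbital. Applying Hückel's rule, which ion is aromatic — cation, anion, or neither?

Once that carbon is sp², every ring atom has a p orbital and both ions are fully conjugated.
Cation: 1 × 2 + 0 = 2 π electrons → 4(0)+2, aromatic.
Anion: 1 × 2 + 2 = 4 π electrons → 4(1), antiaromatic.

The cation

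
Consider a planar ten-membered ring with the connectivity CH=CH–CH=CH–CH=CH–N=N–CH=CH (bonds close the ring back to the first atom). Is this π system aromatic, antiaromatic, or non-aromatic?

Every ring atom contributes a p orbital perpendicular to the ring (each doubly-bonded ring atom is sp² with one p-orbital electron; each sp² =N– keeps its lone pair in-plane and puts one electron into the π system), so the π system is cyclic and fully conjugated.
Tallying contributions gives 5 × 2 = 10 from the 5 double-bond units.
10 = 4(2) + 2, which satisfies Hückel's 4n+2 rule.

Aromatic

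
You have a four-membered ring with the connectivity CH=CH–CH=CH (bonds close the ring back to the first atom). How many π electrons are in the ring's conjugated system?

4

All ring atoms are sp² and supply a p orbital to the ring (each doubly-bonded ring atom is sp² with one p-orbital electron); the conjugation is uninterrupted.
Adding the contributions, 2 × 2 = 4 from the 2 double-bond units.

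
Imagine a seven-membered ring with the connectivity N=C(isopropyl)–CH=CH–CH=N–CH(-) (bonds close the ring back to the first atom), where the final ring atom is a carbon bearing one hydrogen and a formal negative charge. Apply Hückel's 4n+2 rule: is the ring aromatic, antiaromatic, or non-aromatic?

Antiaromatic

Every ring atom contributes a p orbital perpendicular to the ring (every atom in a ring double bond is sp² and brings one electron to the p orbital; the doubly-bonded nitrogens are pyridine-type — their lone pairs lie in the ring plane, leaving one electron in the p orbital; the carbanion's lone pair occupies the p orbital), so the π system is cyclic and fully conjugated.
Tallying contributions gives 3 × 2 = 6 from the double-bond units + 2 from the CH(-) atom = 8.
With 8 = 4·2 π electrons, Hückel's rule classifies the planar ring as antiaromatic.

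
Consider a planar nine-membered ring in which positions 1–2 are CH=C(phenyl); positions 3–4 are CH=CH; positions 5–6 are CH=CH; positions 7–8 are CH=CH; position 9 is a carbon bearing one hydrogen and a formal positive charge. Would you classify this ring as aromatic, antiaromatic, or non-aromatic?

Every ring atom contributes a p orbital perpendicular to the ring (every atom in a ring double bond is sp² and brings one electron to the p orbital; the carbocation has an empty p orbital), so the π system is cyclic and fully conjugated.
Adding the contributions, 4 × 2 = 8 from the double-bond units + 0 from the CH(+) atom = 8.
8 is a 4n count (n = 2), so the planar conjugated ring is antiaromatic.

Antiaromatic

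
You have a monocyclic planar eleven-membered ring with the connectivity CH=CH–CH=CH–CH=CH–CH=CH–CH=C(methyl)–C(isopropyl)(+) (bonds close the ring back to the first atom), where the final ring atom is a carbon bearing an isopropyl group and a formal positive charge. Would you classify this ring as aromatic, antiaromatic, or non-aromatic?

Every ring atom contributes a p orbital perpendicular to the ring (every atom in a ring double bond is sp² and brings one electron to the p orbital; the carbocation has an empty p orbital), so the π system is cyclic and fully conjugated.
Counting π electrons: 5 × 2 = 10 from the double-bond units + 0 from the C(isopropyl)(+) atom = 10.
That gives a 4n+2 count (10, n = 2).

Aromatic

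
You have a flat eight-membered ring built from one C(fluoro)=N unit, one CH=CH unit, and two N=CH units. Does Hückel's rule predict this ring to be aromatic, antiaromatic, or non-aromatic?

Antiaromatic

The p orbitals form a continuous loop: each doubly-bonded ring atom is sp² with one p-orbital electron; each =N– nitrogen is pyridine-type (lone pair in the sp² plane, one electron in the p orbital). The ring is fully conjugated.
π-electron count: 4 × 2 = 8 from the 4 double-bond units.
With 8 = 4·2 π electrons, Hückel's rule classifies the planar ring as antiaromatic.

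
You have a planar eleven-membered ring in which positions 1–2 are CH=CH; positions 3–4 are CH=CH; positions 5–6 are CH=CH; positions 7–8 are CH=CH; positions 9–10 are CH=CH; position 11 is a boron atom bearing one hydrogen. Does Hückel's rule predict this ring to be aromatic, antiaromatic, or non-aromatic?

Every ring atom contributes a p orbital perpendicular to the ring (every atom in a ring double bond is sp² and brings one electron to the p orbital; the boron has an empty p orbital), so the π system is cyclic and fully conjugated.
Counting π electrons: 5 × 2 = 10 from the double-bond units + 0 from the BH atom = 10.
10 = 4(2) + 2, which satisfies Hückel's 4n+2 rule.

Aromatic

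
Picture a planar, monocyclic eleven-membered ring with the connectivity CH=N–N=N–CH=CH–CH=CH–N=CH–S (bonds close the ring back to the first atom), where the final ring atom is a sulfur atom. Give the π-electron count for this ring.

Every ring atom contributes a p orbital perpendicular to the ring (the double-bond atoms are sp², each contributing one p electron; each sp² =N– keeps its lone pair in-plane and puts one electron into the π system; the sulfur donates one lone pair from its p orbital), so the π system is cyclic and fully conjugated.
Counting π electrons: 5 × 2 = 10 from the double-bond units + 2 from the S atom = 12.

12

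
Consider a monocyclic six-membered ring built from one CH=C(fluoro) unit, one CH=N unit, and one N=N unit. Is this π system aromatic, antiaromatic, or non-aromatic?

Check conjugation: the double-bond atoms are sp², each contributing one p electron; each sp² =N– keeps its lone pair in-plane and puts one electron into the π system — every position has a p orbital, so the cyclic π system is continuous.
Adding the contributions, 3 × 2 = 6 from the 3 double-bond units.
With 6 π electrons (n = 1), the Hückel 4n+2 condition holds.

Aromatic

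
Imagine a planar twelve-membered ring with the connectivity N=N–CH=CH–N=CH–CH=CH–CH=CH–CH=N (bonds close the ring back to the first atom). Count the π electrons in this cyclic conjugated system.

The p orbitals form a continuous loop: every atom in a ring double bond is sp² and brings one electron to the p orbital; each sp² =N– keeps its lone pair in-plane and puts one electron into the π system. The ring is fully conjugated.
π-electron count: 6 × 2 = 12 from the 6 double-bond units.

12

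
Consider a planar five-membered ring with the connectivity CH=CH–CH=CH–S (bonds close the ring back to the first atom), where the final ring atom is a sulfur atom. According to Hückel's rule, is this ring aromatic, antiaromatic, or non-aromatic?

Aromatic

Check conjugation: every atom in a ring double bond is sp² and brings one electron to the p orbital; the sulfur donates one lone pair from its p orbital — every position has a p orbital, so the cyclic π system is continuous.
Tallying contributions gives 2 × 2 = 4 from the double-bond units + 2 from the S atom = 6.
Since 6 = 4·1 + 2, the ring meets the 4n+2 criterion.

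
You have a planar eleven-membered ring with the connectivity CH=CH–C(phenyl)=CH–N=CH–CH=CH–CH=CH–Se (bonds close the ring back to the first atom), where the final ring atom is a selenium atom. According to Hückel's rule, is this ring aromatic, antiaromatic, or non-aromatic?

The p orbitals form a continuous loop: every atom in a ring double bond is sp² and brings one electron to the p orbital; each sp² =N– keeps its lone pair in-plane and puts one electron into the π system; the selenium donates one lone pair from its p orbital. The ring is fully conjugated.
Counting π electrons: 5 × 2 = 10 from the double-bond units + 2 from the Se atom = 12.
12 is a 4n count (n = 3), so the planar conjugated ring is antiaromatic.

Antiaromatic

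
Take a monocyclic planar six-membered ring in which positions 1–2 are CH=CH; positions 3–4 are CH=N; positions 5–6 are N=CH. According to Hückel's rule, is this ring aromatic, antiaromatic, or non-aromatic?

Every ring atom contributes a p orbital perpendicular to the ring (each doubly-bonded ring atom is sp² with one p-orbital electron; each =N– nitrogen is pyridine-type (lone pair in the sp² plane, one electron in the p orbital)), so the π system is cyclic and fully conjugated.
Counting π electrons: 3 × 2 = 6 from the 3 double-bond units.
6 = 4(1) + 2, which satisfies Hückel's 4n+2 rule.

Aromatic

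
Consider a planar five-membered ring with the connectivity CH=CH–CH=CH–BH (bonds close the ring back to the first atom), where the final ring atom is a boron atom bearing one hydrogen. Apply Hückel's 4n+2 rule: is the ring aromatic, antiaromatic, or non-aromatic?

Check conjugation: each doubly-bonded ring atom is sp² with one p-orbital electron; the boron has an empty p orbital — every position has a p orbital, so the cyclic π system is continuous.
Counting π electrons: 2 × 2 = 4 from the double-bond units + 0 from the BH atom = 4.
4 is a 4n count (n = 1), so the planar conjugated ring is antiaromatic.
(The species described is borole.)

Antiaromatic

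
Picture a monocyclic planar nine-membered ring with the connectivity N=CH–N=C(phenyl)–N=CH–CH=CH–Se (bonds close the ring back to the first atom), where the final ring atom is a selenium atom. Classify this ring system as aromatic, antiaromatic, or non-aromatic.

The p orbitals form a continuous loop: every atom in a ring double bond is sp² and brings one electron to the p orbital; each sp² =N– keeps its lone pair in-plane and puts one electron into the π system; the selenium donates one lone pair from its p orbital. The ring is fully conjugated.
Counting π electrons: 4 × 2 = 8 from the double-bond units + 2 from the Se atom = 10.
That gives a 4n+2 count (10, n = 2).

Aromatic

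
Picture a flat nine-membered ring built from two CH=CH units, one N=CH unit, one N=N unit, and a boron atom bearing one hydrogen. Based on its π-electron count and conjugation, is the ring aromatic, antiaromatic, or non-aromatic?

The p orbitals form a continuous loop: each doubly-bonded ring atom is sp² with one p-orbital electron; each sp² =N– keeps its lone pair in-plane and puts one electron into the π system; the boron has an empty p orbital. The ring is fully conjugated.
Adding the contributions, 4 × 2 = 8 from the double-bond units + 0 from the BH atom = 8.
8 = 4(2); a planar, fully conjugated 4n system is antiaromatic.

Antiaromatic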